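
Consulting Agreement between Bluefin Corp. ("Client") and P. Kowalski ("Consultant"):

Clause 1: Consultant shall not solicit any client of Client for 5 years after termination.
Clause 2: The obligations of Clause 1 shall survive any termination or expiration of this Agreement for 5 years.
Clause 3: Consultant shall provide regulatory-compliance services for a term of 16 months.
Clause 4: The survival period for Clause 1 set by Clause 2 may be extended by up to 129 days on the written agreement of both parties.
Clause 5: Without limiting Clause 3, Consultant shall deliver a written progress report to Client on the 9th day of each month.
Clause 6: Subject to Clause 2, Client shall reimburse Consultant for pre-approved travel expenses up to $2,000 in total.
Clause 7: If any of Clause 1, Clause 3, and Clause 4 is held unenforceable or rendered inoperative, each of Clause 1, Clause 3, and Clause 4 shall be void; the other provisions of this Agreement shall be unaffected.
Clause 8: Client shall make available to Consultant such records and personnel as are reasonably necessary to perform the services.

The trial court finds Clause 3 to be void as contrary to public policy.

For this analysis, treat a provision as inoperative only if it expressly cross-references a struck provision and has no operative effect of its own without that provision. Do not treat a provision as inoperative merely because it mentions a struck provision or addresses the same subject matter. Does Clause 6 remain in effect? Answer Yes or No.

Yes

Clause 3 is struck. Clause 6 mentions Clause 2 but its own obligation stands independently of Clause 2, so Clause 6 is not affected. Although Clause 5 refers to Clause 3, its operative terms do not depend on Clause 3, so it remains in effect. No other provision's operative terms depend on Clause 3. Clause 7 declares Clause 1, Clause 3, and Clause 4 mutually dependent; since one of them has fallen, all of them are of no effect. That brings down Clause 1 and Clause 4 as well. Clause 2 in turn depends solely on a provision now struck and likewise falls. The remainder continues in force under Clause 7. That leaves Clause 5, Clause 6, Clause 7, and Clause 8 in effect. Clause 6 is among the surviving provisions, so the answer is yes.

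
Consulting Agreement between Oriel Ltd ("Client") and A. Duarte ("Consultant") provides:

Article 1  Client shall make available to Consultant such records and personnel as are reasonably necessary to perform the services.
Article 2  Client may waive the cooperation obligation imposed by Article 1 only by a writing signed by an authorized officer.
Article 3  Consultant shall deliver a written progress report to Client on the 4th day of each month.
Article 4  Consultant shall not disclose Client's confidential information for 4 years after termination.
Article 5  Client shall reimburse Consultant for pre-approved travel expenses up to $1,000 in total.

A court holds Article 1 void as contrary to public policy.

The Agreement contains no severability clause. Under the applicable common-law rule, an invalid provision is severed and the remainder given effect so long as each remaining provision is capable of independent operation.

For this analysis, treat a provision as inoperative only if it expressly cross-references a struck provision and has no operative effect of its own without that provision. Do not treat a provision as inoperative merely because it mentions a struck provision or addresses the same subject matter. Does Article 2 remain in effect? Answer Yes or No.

Article 1 is struck. Article 2 has no operative effect of its own apart from Article 1 and is therefore inoperative. Under the stated default rule, only provisions that cannot operate independently fall away; the rest are enforced. Article 3, Article 4, and Article 5 remain in effect. Article 2 is among the inoperative provisions, so the answer is no.

No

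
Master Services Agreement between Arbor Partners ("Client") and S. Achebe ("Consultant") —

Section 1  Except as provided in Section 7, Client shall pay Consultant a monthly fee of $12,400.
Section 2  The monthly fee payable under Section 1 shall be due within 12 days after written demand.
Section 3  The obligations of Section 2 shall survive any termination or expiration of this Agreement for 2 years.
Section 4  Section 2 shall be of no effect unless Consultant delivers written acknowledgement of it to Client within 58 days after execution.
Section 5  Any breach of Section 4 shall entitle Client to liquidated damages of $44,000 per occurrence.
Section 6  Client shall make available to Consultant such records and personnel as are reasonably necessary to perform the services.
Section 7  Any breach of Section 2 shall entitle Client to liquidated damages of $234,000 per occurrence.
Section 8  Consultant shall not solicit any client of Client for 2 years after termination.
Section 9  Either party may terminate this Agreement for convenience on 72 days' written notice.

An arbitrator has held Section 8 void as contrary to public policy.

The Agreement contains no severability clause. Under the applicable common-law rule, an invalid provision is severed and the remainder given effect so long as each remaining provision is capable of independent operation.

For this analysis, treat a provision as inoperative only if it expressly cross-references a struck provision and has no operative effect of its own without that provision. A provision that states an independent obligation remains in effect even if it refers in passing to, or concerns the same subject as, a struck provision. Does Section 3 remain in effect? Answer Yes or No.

Section 8 is struck. No other provision's operative terms depend on Section 8. Under the stated default rule, only provisions that cannot operate independently fall away; the rest are enforced. The provisions still in force are Section 1, Section 2, Section 3, Section 4, Section 5, Section 6, Section 7, and Section 9. Section 3 is among the surviving provisions, so the answer is yes.

Yes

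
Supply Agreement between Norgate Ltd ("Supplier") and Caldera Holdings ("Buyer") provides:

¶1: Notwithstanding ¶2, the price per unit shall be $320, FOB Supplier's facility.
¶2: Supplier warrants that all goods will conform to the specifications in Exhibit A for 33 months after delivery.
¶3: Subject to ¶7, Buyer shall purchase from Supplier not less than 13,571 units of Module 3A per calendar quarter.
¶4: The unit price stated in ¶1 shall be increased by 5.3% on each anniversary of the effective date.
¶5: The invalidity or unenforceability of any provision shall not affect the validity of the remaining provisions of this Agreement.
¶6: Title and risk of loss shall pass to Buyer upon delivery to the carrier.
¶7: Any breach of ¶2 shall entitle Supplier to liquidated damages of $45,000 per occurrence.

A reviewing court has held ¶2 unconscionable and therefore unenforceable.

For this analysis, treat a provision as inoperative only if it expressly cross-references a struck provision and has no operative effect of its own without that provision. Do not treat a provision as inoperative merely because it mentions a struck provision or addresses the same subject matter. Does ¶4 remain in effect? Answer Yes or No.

Yes

¶2 is struck. ¶7 does nothing except set the liquidated-damages amount by reference to ¶2; with ¶2 gone it has no independent effect and is inoperative. ¶3 mentions ¶7 but its own obligation stands independently of ¶7, so ¶3 is not affected. ¶1 mentions ¶2 but its own obligation stands independently of ¶2, so ¶1 is not affected. Under the severability clause in ¶5, the remaining provisions continue in force. That leaves ¶1, ¶3, ¶4, ¶5, and ¶6 in effect. ¶4 is among the surviving provisions, so the answer is yes.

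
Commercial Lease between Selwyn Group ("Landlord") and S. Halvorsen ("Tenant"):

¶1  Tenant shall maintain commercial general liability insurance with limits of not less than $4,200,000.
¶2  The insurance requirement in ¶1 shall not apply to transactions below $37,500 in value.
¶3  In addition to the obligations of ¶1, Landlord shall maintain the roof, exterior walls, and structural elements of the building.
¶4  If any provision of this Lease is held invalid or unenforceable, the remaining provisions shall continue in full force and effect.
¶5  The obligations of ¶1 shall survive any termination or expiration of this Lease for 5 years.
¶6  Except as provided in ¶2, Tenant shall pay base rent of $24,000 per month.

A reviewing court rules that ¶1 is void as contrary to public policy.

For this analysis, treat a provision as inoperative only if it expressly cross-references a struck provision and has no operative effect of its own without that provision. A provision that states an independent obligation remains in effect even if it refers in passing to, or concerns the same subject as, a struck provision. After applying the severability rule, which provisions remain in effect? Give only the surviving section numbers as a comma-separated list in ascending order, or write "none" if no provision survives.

¶1 is struck. The whole of ¶2 is the carve-out from the insurance requirement, defined by reference to ¶1, so ¶2 cannot stand once ¶1 is removed. ¶5 merely fixes the survival period for ¶1; with ¶1 gone it has nothing to operate on and falls away. Although ¶3 refers to ¶1, its operative terms do not depend on ¶1, so it remains in effect. ¶6 mentions ¶2 but its own obligation stands independently of ¶2, so ¶6 is not affected. Under the severability clause in ¶4, the remaining provisions continue in force. That leaves ¶3, ¶4, and ¶6 in effect.

3, 4, 6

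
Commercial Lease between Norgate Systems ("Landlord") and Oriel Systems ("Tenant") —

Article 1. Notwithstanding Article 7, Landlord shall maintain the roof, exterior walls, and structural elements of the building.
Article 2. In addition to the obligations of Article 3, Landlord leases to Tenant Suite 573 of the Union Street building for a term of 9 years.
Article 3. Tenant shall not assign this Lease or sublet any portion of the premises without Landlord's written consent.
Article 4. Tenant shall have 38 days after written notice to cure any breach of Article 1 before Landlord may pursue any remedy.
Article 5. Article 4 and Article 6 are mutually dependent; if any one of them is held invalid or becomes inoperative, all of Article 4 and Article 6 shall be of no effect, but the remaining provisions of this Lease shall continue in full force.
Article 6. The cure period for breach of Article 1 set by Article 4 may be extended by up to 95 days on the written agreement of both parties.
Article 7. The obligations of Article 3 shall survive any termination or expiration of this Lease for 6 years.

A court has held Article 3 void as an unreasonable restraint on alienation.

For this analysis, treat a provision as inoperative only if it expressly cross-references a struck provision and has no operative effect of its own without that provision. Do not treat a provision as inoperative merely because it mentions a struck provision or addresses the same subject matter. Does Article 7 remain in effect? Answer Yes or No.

No

Article 3 is struck. The only function of Article 7 is the survival period for Article 3, so it cannot stand once Article 3 is removed. Article 1 mentions Article 7 but its own obligation stands independently of Article 7, so Article 1 is not affected. Article 2 mentions Article 3 but its own obligation stands independently of Article 3, so Article 2 is not affected. Article 5 ties Article 4 and Article 6 together, but none of those is affected here; the remaining provisions continue in force under Article 5. The provisions still in force are Article 1, Article 2, Article 4, Article 5, and Article 6. Article 7 is among the inoperative provisions, so the answer is no.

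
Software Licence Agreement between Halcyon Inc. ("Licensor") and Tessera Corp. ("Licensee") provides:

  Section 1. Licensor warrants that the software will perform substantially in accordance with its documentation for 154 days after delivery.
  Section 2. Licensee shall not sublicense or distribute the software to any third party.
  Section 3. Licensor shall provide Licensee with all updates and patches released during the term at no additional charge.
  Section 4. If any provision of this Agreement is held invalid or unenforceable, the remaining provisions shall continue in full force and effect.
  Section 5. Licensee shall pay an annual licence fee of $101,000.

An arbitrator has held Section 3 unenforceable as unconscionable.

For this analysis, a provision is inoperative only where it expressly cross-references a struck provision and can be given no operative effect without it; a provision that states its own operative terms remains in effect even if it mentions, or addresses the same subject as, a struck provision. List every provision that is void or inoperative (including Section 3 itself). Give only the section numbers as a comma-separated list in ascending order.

3

Section 3 is struck. Nothing else in the Agreement is defined by reference to Section 3. Section 4 is a severability clause and preserves every provision that can still be given independent effect. The provisions still in force are Section 1, Section 2, Section 4, and Section 5.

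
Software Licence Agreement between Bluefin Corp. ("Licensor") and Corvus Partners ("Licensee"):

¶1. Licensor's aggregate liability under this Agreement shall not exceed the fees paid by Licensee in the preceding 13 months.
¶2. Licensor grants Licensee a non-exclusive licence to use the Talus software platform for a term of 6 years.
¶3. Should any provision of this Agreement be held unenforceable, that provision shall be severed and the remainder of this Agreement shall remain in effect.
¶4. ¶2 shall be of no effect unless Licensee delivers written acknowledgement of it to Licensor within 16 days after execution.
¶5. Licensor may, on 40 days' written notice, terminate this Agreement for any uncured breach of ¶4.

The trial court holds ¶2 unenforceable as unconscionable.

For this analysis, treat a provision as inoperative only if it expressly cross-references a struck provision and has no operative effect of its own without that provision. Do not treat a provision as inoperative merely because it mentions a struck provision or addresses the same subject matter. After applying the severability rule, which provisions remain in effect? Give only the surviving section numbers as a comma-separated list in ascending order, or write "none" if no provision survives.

¶2 is struck. The only function of ¶4 is the acknowledgement condition for ¶2, so it cannot stand once ¶2 is removed. The only function of ¶5 is the termination right for breach of ¶4, so it cannot stand once ¶4 is removed. Under the severability clause in ¶3, the remaining provisions continue in force. That leaves ¶1 and ¶3 in effect.

1, 3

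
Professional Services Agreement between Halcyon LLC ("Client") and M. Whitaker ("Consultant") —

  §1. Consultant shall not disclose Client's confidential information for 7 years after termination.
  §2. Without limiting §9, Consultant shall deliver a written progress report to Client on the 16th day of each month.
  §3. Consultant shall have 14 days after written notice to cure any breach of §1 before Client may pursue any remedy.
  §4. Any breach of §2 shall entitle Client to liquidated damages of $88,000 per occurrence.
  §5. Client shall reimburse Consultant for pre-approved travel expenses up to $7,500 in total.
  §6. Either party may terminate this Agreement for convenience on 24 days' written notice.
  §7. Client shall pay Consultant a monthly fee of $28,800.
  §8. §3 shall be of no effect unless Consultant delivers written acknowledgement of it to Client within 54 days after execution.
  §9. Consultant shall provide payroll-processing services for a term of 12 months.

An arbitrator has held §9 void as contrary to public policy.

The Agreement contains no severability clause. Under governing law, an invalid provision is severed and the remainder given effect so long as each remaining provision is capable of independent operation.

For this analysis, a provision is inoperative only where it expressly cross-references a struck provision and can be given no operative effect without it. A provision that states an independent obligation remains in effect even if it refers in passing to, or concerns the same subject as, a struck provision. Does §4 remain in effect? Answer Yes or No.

Yes

§9 is struck. §2 mentions §9 but its own obligation stands independently of §9, so §2 is not affected. No other provision's operative terms depend on §9. With no severability clause, the stated default rule severs what cannot stand and enforces each remaining provision that can operate on its own. §1, §2, §3, §4, §5, §6, §7, and §8 remain in effect. §4 is among the surviving provisions, so the answer is yes.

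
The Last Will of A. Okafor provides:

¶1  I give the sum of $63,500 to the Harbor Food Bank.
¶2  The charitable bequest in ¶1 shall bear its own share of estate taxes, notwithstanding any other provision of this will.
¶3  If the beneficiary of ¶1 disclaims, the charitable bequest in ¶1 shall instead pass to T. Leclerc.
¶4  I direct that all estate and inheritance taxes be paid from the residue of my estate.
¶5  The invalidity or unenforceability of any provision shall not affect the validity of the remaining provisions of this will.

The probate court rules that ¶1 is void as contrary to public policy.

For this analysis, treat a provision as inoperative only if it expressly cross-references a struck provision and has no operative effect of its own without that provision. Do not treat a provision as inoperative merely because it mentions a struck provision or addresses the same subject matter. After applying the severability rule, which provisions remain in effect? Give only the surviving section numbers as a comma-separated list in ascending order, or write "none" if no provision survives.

4, 5

¶1 is struck. ¶2 operates only by reference to ¶1, so it falls with ¶1. ¶3 operates only by reference to ¶1, so it falls with ¶1. ¶5 is a severability clause and preserves every provision that can still be given independent effect. The provisions still in force are ¶4 and ¶5.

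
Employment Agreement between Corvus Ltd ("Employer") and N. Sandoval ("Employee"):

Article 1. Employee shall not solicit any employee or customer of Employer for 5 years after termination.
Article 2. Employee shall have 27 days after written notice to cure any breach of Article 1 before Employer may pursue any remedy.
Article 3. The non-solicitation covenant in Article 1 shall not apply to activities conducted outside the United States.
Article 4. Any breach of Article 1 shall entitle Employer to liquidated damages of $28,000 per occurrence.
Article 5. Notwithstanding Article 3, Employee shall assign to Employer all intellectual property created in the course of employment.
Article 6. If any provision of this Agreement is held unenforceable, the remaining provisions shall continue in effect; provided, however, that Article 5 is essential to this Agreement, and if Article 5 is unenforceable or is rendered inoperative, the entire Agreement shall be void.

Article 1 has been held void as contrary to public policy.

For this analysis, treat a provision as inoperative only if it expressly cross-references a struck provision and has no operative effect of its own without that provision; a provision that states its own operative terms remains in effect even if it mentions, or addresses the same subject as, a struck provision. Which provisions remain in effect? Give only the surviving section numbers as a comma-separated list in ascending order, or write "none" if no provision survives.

5, 6

Article 1 is struck. Article 2 merely fixes the cure period for breach of Article 1; with Article 1 gone it has nothing to operate on and falls away. The whole of Article 3 is the carve-out from the non-solicitation covenant, defined by reference to Article 1, so Article 3 cannot stand once Article 1 is removed. Article 4 operates only by reference to Article 1, so it falls with Article 1. Although Article 5 refers to Article 3, its operative terms do not depend on Article 3, so it remains in effect. Article 6 makes Article 5 an essential term, but Article 5 is unaffected, so the severability proviso in Article 6 preserves the remaining provisions. Article 5 and Article 6 remain in effect.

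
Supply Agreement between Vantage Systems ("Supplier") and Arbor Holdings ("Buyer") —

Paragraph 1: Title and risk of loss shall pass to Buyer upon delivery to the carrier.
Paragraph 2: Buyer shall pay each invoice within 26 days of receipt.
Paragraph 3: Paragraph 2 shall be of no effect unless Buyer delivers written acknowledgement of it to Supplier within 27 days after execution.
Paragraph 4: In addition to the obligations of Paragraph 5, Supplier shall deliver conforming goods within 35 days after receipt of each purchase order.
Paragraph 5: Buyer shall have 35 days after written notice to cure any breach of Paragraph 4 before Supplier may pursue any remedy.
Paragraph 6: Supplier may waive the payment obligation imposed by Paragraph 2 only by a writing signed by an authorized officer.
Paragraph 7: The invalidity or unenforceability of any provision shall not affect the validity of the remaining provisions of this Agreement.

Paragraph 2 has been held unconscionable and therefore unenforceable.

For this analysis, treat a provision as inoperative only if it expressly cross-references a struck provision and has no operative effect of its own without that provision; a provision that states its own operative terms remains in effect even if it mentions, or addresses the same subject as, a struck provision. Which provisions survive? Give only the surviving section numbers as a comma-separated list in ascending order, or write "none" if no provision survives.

Paragraph 2 is struck. Paragraph 3 has no operative effect of its own apart from Paragraph 2 and is therefore inoperative. Paragraph 6 has no operative effect of its own apart from Paragraph 2 and is therefore inoperative. Under the severability clause in Paragraph 7, the remaining provisions continue in force. That leaves Paragraph 1, Paragraph 4, Paragraph 5, and Paragraph 7 in effect.

1, 4, 5, 7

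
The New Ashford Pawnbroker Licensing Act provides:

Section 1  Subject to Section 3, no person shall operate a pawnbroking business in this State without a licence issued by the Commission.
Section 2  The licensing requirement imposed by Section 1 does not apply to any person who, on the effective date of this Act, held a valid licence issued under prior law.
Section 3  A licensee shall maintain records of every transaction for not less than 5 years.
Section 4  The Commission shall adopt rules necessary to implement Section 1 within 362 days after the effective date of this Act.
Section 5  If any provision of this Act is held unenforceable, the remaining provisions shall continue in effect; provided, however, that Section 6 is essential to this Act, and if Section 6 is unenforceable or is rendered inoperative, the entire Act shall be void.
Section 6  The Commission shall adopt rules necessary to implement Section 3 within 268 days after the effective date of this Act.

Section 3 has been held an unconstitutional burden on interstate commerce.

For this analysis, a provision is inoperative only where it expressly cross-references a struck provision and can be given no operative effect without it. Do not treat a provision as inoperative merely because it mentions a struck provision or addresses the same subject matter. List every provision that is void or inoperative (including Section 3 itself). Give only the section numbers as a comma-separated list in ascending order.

Section 3 is struck. Section 6 has no operative effect of its own apart from Section 3 and is therefore inoperative. Section 5 makes Section 6 an essential term, and Section 6 has been rendered inoperative by the cascade; under Section 5, the entire Act is therefore void. No provision of the Act survives.

1, 2, 3, 4, 5, 6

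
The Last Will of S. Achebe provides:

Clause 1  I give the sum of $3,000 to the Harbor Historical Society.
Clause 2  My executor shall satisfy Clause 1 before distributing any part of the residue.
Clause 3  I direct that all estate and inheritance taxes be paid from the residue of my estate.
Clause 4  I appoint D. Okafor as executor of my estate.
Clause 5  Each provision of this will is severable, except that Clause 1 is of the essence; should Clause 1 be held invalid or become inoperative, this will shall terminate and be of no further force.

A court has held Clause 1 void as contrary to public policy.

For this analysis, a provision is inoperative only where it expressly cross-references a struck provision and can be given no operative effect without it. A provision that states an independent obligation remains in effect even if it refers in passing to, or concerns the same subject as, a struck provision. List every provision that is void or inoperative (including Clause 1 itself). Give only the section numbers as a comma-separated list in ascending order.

Clause 1 is struck. The only function of Clause 2 is the priority direction for Clause 1, so it cannot stand once Clause 1 is removed. Clause 5 makes Clause 1 an essential term, and Clause 1 is the provision held invalid; under Clause 5, the entire will is therefore void. No provision of the will survives.

1, 2, 3, 4, 5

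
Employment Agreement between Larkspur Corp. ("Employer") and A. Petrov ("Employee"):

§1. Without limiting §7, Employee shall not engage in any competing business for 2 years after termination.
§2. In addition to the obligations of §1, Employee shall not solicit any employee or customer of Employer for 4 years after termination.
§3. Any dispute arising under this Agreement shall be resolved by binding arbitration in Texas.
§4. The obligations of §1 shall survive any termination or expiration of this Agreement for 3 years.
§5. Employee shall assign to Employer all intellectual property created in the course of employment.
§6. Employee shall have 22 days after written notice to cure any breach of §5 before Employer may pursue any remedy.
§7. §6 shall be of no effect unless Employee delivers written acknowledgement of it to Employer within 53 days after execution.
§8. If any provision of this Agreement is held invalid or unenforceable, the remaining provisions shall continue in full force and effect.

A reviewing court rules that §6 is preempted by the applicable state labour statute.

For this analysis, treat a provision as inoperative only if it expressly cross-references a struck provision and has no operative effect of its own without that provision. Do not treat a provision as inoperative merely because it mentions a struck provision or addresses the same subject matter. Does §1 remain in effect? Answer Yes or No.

§6 is struck. §7 operates only by reference to §6, so it falls with §6. Although §1 refers to §7, its operative terms do not depend on §7, so it remains in effect. §8 is a severability clause and preserves every provision that can still be given independent effect. §1, §2, §3, §4, §5, and §8 remain in effect. §1 is among the surviving provisions, so the answer is yes.

Yes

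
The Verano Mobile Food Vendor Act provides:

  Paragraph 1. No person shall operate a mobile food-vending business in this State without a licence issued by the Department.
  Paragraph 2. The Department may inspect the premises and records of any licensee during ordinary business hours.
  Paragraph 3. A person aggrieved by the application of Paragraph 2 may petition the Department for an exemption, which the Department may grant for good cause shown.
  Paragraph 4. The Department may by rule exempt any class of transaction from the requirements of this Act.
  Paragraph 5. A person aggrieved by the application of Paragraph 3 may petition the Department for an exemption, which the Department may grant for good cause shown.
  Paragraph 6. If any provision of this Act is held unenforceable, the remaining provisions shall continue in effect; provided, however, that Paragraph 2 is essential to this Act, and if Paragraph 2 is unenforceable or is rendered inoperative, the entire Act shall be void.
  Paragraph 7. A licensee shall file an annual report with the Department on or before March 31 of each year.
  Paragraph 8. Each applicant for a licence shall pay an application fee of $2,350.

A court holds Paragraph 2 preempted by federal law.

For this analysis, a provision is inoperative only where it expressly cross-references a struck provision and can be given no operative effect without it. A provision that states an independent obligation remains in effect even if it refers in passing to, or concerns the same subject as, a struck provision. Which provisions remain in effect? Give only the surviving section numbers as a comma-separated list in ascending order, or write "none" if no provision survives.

Paragraph 2 is struck. Paragraph 3 has no operative effect of its own apart from Paragraph 2 and is therefore inoperative. Paragraph 5 operates only by reference to Paragraph 3, so it falls with Paragraph 3. Paragraph 6 makes Paragraph 2 an essential term, and Paragraph 2 is the provision held invalid; under Paragraph 6, the entire Act is therefore void. No provision of the Act survives.

none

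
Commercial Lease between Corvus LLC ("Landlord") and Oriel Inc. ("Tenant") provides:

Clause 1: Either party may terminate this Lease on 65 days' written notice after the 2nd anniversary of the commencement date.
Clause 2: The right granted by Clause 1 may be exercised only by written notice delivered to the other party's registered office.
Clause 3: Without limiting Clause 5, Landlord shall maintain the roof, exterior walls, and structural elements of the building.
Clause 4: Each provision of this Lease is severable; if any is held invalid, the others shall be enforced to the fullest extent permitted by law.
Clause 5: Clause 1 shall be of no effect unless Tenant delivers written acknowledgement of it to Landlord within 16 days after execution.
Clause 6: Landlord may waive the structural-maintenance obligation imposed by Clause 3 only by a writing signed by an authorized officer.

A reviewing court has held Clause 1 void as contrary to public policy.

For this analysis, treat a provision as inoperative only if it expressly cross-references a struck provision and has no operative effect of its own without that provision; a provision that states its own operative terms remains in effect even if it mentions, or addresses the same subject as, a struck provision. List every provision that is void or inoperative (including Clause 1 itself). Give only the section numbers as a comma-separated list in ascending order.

1, 2, 5

Clause 1 is struck. The only function of Clause 2 is the notice requirement for Clause 1, so it cannot stand once Clause 1 is removed. Clause 5 has no operative effect of its own apart from Clause 1 and is therefore inoperative. Although Clause 3 refers to Clause 5, its operative terms do not depend on Clause 5, so it remains in effect. Clause 4 is a severability clause and preserves every provision that can still be given independent effect. That leaves Clause 3, Clause 4, and Clause 6 in effect.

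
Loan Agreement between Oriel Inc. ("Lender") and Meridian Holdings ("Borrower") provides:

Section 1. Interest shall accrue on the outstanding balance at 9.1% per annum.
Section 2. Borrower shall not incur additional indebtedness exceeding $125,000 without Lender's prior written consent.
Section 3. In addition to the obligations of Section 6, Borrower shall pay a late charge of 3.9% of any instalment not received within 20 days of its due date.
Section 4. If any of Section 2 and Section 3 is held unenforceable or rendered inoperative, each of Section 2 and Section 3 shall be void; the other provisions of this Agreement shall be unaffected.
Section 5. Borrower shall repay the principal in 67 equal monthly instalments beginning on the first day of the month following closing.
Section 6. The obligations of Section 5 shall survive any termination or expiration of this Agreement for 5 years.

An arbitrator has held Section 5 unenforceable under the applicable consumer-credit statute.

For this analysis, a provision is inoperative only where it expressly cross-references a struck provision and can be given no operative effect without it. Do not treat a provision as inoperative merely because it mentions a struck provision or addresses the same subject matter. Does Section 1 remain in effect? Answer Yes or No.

Yes

Section 5 is struck. Section 6 operates only by reference to Section 5, so it falls with Section 5. Section 3 mentions Section 6 but its own obligation stands independently of Section 6, so Section 3 is not affected. Section 4 ties Section 2 and Section 3 together, but none of those is affected here; the remaining provisions continue in force under Section 4. That leaves Section 1, Section 2, Section 3, and Section 4 in effect. Section 1 is among the surviving provisions, so the answer is yes.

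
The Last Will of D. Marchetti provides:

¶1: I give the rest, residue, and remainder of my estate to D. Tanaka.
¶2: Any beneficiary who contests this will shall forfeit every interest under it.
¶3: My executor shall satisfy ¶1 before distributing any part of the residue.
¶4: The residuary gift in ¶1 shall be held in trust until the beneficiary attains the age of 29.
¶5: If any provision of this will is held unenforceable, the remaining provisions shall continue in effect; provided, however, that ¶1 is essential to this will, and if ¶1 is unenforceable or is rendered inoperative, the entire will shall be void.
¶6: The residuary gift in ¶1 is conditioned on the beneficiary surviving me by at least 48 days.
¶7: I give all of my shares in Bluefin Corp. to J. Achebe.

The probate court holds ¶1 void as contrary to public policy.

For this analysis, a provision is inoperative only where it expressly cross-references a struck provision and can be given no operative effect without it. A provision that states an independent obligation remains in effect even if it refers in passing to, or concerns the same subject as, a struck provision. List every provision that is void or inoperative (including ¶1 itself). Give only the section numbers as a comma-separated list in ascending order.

¶1 is struck. ¶3 merely fixes the priority direction for ¶1; with ¶1 gone it has nothing to operate on and falls away. The only function of ¶4 is the trust for ¶1, so it cannot stand once ¶1 is removed. ¶6 operates only by reference to ¶1, so it falls with ¶1. ¶5 makes ¶1 an essential term, and ¶1 is the provision held invalid; under ¶5, the entire will is therefore void. No provision of the will survives.

1, 2, 3, 4, 5, 6, 7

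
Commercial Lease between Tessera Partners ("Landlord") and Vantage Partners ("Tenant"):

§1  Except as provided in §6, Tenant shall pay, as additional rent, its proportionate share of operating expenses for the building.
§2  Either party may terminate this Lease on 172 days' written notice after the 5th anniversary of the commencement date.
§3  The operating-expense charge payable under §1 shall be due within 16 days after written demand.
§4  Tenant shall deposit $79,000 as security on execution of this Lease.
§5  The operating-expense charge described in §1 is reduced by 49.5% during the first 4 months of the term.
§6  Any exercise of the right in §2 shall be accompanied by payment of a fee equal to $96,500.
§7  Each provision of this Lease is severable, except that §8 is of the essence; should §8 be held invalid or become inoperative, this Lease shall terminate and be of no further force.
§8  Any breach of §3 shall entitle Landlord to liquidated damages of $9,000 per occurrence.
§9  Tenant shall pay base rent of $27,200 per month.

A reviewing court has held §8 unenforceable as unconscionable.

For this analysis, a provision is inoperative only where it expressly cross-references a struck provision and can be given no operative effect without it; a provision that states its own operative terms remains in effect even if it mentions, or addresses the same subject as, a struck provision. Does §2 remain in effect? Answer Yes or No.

No

§8 is struck. No other provision's operative terms depend on §8. §7 makes §8 an essential term, and §8 is the provision held invalid; under §7, the entire Lease is therefore void. No provision of the Lease survives. §2 is among the inoperative provisions, so the answer is no.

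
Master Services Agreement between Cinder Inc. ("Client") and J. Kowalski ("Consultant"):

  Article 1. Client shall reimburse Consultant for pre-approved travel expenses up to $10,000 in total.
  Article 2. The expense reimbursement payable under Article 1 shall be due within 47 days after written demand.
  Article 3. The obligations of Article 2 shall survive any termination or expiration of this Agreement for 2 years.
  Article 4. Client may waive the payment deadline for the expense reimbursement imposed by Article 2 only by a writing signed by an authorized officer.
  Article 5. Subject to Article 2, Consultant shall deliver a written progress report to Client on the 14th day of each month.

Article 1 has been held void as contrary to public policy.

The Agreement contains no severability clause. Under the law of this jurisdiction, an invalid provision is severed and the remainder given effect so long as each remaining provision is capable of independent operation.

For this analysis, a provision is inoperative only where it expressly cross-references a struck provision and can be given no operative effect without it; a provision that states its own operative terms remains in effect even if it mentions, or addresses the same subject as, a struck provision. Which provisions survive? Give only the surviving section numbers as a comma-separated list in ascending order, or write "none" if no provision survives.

5

Article 1 is struck. Article 2 has no operative effect of its own apart from Article 1 and is therefore inoperative. Article 3 has no operative effect of its own apart from Article 2 and is therefore inoperative. Article 4 has no operative effect of its own apart from Article 2 and is therefore inoperative. Article 5 mentions Article 2 but its own obligation stands independently of Article 2, so Article 5 is not affected. With no severability clause, the stated default rule severs what cannot stand and enforces each remaining provision that can operate on its own. Only Article 5 remains in effect.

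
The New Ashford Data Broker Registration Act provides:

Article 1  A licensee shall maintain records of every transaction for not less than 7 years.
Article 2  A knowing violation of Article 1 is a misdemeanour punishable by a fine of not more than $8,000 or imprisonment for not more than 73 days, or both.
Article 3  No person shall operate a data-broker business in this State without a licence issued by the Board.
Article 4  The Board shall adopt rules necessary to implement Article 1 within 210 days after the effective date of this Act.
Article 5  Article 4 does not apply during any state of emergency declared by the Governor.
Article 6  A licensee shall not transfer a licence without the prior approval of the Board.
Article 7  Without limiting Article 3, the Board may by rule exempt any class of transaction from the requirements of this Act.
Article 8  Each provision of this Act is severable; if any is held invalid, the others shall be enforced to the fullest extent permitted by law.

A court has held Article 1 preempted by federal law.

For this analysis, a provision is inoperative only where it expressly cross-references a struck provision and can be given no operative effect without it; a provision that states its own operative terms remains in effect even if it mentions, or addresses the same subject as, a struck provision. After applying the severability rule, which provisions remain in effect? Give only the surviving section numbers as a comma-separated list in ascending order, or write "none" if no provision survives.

Article 1 is struck. Article 2 merely fixes the criminal penalty for violating Article 1; with Article 1 gone it has nothing to operate on and falls away. Article 4 merely fixes the rulemaking mandate for Article 1; with Article 1 gone it has nothing to operate on and falls away. The only function of Article 5 is the emergency suspension of Article 4, so it cannot stand once Article 4 is removed. Article 8 is a severability clause and preserves every provision that can still be given independent effect. That leaves Article 3, Article 6, Article 7, and Article 8 in effect.

3, 6, 7, 8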